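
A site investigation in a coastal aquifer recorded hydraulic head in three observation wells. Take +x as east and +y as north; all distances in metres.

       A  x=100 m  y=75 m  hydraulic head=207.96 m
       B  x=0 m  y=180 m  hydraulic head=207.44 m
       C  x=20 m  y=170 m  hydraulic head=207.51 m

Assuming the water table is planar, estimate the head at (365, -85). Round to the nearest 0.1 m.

209.0 m

Taking A as reference: B−A = (-100, 105, -0.52); C−A = (-80, 95, -0.45).
Determinant of the coordinate differences = (-100)·95 − (-80)·105 = -1100.
∂h/∂x = [(-0.52)·95 − (-0.45)·105] / -1100 = +0.001955
∂h/∂y = [(-100)·(-0.45) − (-80)·(-0.52)] / -1100 = -0.003091
h(365, -85) = 207.96 + (+0.001955)·(265) + (-0.003091)·(-160) = 207.96 +0.518 +0.495 = 208.972 m.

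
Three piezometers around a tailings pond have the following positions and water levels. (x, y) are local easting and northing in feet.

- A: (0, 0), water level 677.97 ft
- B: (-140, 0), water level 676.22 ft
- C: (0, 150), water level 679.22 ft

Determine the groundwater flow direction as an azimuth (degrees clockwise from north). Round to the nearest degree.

∂h/∂x = (676.22 − 677.97) / (-140 − 0) = +0.01250
∂h/∂y = (679.22 − 677.97) / (150 − 0) = +0.008333
Flow direction (−∇h) has components (-0.01250 E, -0.008333 N).
Azimuth = atan2(E, N) = atan2(-0.01250, -0.008333) = 236.3° ≈ 236°.

236°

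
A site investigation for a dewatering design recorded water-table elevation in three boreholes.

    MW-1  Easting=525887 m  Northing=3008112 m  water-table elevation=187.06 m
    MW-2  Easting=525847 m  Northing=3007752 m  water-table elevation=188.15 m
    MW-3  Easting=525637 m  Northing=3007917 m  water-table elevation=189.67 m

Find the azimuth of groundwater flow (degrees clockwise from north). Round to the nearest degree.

Differences from MW-1: to MW-2 (Δx, Δy, Δh) = (-40, -360, +1.09); to MW-3 = (-250, -195, +2.61).
Solve a·Δx + b·Δy = Δh: det = (-40)·(-195) − (-250)·(-360) = -82200.
∂h/∂x = [(+1.09)·(-195) − (+2.61)·(-360)] / -82200 = -0.008845
∂h/∂y = [(-40)·(+2.61) − (-250)·(+1.09)] / -82200 = -0.002045
Flow direction (−∇h) has components (+0.008845 E, +0.002045 N).
Azimuth = atan2(E, N) = atan2(+0.008845, +0.002045) = 77.0° ≈ 077°.

077°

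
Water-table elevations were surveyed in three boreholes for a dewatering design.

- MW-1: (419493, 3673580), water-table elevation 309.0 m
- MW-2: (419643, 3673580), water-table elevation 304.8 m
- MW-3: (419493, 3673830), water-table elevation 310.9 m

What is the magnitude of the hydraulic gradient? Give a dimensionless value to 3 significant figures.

0.0290

∂h/∂x = (304.8 − 309.0) / (419643 − 419493) = -0.02800
∂h/∂y = (310.9 − 309.0) / (3673830 − 3673580) = +0.007600
|∇h| = √(-0.02800² + 0.007600²) = 0.02901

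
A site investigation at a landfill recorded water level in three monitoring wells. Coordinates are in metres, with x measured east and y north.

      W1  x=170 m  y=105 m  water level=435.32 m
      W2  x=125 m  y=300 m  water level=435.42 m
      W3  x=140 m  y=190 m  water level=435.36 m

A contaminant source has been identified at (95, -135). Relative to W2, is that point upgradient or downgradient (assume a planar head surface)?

Differences from W1: to W2 (Δx, Δy, Δh) = (-45, 195, +0.10); to W3 = (-30, 85, +0.04).
Determinant of the coordinate differences = (-45)·85 − (-30)·195 = 2025.
∂h/∂x = [(+0.10)·85 − (+0.04)·195] / 2025 = +0.0003457
∂h/∂y = [(-45)·(+0.04) − (-30)·(+0.10)] / 2025 = +0.0005926
Head at (95, -135) = 435.32 + (+0.0003457)·(-75) + (+0.0005926)·(-240) = 435.15 m.
That is lower than the 435.42 m at W2, so the point is downgradient.

downgradient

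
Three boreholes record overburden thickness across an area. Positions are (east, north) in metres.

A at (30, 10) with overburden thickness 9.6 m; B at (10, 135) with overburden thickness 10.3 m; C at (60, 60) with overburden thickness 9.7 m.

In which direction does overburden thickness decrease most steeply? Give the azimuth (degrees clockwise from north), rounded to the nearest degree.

136°

Taking A as reference: B−A = (-20, 125, +0.7); C−A = (30, 50, +0.1).
Determinant of the coordinate differences = (-20)·50 − 30·125 = -4750.
∂d/∂x = [(+0.7)·50 − (+0.1)·125] / -4750 = -0.004737
∂d/∂y = [(-20)·(+0.1) − 30·(+0.7)] / -4750 = +0.004842
Steepest decrease is along −∇f: components (+0.004737 E, -0.004842 N).
Azimuth = atan2(+0.004737, -0.004842) = 135.6° ≈ 136°.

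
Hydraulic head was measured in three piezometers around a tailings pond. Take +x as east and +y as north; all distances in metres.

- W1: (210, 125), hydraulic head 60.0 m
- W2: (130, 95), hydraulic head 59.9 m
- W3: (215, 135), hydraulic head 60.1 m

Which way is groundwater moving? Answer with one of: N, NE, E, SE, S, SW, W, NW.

S

With h = a·x + b·y + c and W1 as origin, the differences give:
  (-80)·a + (-30)·b = -0.1
  5·a + 10·b = +0.1
Eliminate b (×10 and ×(-30), subtract): -650·a = 2.00 → a = ∂h/∂x = -0.003077
Back-substitute: b = ∂h/∂y = +0.01154.
Flow = −∇h = (+0.003077 east, -0.01154 north), which points south.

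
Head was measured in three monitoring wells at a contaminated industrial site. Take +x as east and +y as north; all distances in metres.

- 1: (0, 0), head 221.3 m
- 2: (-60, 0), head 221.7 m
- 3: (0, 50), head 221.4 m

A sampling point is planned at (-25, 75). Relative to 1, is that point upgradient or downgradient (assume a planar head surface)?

upgradient

∂h/∂x = (221.7 − 221.3) / (-60 − 0) = -0.006667
∂h/∂y = (221.4 − 221.3) / (50 − 0) = +0.002000
Head at (-25, 75) = 221.3 + (-0.006667)·(-25) + (+0.002000)·(75) = 221.62 m.
That is higher than the 221.3 m at 1, so the point is upgradient.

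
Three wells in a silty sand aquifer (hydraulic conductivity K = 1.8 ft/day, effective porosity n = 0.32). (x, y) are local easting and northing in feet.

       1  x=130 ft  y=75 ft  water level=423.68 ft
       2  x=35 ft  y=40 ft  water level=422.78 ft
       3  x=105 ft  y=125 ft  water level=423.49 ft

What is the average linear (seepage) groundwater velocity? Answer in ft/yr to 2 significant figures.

Differences from 1: to 2 (Δx, Δy, Δh) = (-95, -35, -0.90); to 3 = (-25, 50, -0.19).
Determinant of the coordinate differences = (-95)·50 − (-25)·(-35) = -5625.
∂h/∂x = [(-0.90)·50 − (-0.19)·(-35)] / -5625 = +0.009182
∂h/∂y = [(-95)·(-0.19) − (-25)·(-0.90)] / -5625 = +0.0007911
|∇h| = √(0.009182² + 0.0007911²) = 0.009216
Seepage velocity v = K·i/n = 1.8 × 0.009216 / 0.32 = 0.05184 ft/day = 18.93 ft/yr.

19 ft/yr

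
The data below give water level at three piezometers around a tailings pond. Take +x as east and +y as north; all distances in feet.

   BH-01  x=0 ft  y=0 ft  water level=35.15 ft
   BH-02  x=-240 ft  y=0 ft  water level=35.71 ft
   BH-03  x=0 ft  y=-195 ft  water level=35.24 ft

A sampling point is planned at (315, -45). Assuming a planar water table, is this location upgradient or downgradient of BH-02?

downgradient

∂h/∂x = (35.71 − 35.15) / (-240 − 0) = -0.002333
∂h/∂y = (35.24 − 35.15) / (-195 − 0) = -0.0004615
Head at (315, -45) = 35.15 + (-0.002333)·(315) + (-0.0004615)·(-45) = 34.44 ft.
That is lower than the 35.71 ft at BH-02, so the point is downgradient.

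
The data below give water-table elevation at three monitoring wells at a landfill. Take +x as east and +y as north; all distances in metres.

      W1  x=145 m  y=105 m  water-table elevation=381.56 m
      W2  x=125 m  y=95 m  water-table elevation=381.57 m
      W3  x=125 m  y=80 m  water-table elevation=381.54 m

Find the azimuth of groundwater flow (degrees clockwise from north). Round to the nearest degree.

143°

With h = a·x + b·y + c and W1 as origin, the differences give:
  (-20)·a + (-10)·b = +0.01
  (-20)·a + (-25)·b = -0.02
Eliminate b (×(-25) and ×(-10), subtract): 300·a = -0.450 → a = ∂h/∂x = -0.001500
Back-substitute: b = ∂h/∂y = +0.002000.
Flow direction (−∇h) has components (+0.001500 E, -0.002000 N).
Azimuth = atan2(E, N) = atan2(+0.001500, -0.002000) = 143.1° ≈ 143°.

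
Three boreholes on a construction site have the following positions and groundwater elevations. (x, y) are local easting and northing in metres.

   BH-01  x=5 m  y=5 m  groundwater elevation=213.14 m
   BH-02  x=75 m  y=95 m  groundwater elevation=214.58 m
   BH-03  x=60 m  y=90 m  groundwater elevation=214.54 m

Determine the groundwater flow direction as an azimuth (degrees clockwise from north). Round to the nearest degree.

With h = a·x + b·y + c and BH-01 as origin, the differences give:
  70·a + 90·b = +1.44
  55·a + 85·b = +1.40
Eliminate b (×85 and ×90, subtract): 1000·a = -3.600 → a = ∂h/∂x = -0.003600
Back-substitute: b = ∂h/∂y = +0.01880.
Flow direction (−∇h) has components (+0.003600 E, -0.01880 N).
Azimuth = atan2(E, N) = atan2(+0.003600, -0.01880) = 169.2° ≈ 169°.

169°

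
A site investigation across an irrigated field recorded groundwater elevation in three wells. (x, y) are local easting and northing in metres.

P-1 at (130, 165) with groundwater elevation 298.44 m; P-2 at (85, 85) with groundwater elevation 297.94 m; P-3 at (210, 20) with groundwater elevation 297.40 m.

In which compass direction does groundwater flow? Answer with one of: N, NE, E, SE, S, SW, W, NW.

S

Taking P-1 as reference: P-2−P-1 = (-45, -80, -0.50); P-3−P-1 = (80, -145, -1.04).
Determinant of the coordinate differences = (-45)·(-145) − 80·(-80) = 12925.
∂h/∂x = [(-0.50)·(-145) − (-1.04)·(-80)] / 12925 = -0.0008279
∂h/∂y = [(-45)·(-1.04) − 80·(-0.50)] / 12925 = +0.006716
Flow = −∇h = (+0.0008279 east, -0.006716 north), which points south.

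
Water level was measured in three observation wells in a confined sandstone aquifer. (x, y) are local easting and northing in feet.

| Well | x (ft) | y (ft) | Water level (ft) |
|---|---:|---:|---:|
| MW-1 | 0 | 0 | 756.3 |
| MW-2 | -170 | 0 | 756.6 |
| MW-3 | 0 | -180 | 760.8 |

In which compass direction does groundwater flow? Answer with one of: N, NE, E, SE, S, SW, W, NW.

∂h/∂x = (756.6 − 756.3) / (-170 − 0) = -0.001765
∂h/∂y = (760.8 − 756.3) / (-180 − 0) = -0.02500
Flow = −∇h = (+0.001765 east, +0.02500 north), which points north.

N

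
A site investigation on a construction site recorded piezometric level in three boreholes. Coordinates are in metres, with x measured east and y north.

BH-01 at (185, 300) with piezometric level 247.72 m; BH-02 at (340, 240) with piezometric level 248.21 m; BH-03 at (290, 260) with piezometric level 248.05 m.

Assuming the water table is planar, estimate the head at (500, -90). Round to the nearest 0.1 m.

Taking BH-01 as reference: BH-02−BH-01 = (155, -60, +0.49); BH-03−BH-01 = (105, -40, +0.33).
Solve a·Δx + b·Δy = Δh: det = 155·(-40) − 105·(-60) = 100.
∂h/∂x = [(+0.49)·(-40) − (+0.33)·(-60)] / 100 = +0.002000
∂h/∂y = [155·(+0.33) − 105·(+0.49)] / 100 = -0.003000
h(500, -90) = 247.72 + (+0.002000)·(315) + (-0.003000)·(-390) = 247.72 +0.630 +1.170 = 249.520 m.

249.5 m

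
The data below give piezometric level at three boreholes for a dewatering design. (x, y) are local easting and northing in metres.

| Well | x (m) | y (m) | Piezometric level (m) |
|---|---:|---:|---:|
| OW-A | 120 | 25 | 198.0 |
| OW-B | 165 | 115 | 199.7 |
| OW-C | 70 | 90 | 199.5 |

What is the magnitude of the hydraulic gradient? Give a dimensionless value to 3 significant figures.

With h = a·x + b·y + c and OW-A as origin, the differences give:
  45·a + 90·b = +1.7
  (-50)·a + 65·b = +1.5
Eliminate b (×65 and ×90, subtract): 7425·a = -24.50 → a = ∂h/∂x = -0.003300
Back-substitute: b = ∂h/∂y = +0.02054.
|∇h| = √(-0.003300² + 0.02054²) = 0.0208

0.0208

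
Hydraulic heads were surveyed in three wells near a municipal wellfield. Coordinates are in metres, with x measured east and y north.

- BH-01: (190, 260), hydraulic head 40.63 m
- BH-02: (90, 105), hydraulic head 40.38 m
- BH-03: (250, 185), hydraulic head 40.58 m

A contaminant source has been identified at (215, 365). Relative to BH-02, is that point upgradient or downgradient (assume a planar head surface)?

Differences from BH-01: to BH-02 (Δx, Δy, Δh) = (-100, -155, -0.25); to BH-03 = (60, -75, -0.05).
Determinant of the coordinate differences = (-100)·(-75) − 60·(-155) = 16800.
∂h/∂x = [(-0.25)·(-75) − (-0.05)·(-155)] / 16800 = +0.0006548
∂h/∂y = [(-100)·(-0.05) − 60·(-0.25)] / 16800 = +0.001190
Head at (215, 365) = 40.63 + (+0.0006548)·(25) + (+0.001190)·(105) = 40.77 m.
That is higher than the 40.38 m at BH-02, so the point is upgradient.

upgradient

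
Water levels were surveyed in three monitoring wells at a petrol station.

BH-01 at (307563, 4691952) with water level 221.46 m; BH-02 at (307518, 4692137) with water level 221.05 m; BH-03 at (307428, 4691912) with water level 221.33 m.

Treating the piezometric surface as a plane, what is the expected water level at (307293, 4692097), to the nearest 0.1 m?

220.8 m

Taking BH-01 as reference: BH-02−BH-01 = (-45, 185, -0.41); BH-03−BH-01 = (-135, -40, -0.13).
Solve a·Δx + b·Δy = Δh: det = (-45)·(-40) − (-135)·185 = 26775.
∂h/∂x = [(-0.41)·(-40) − (-0.13)·185] / 26775 = +0.001511
∂h/∂y = [(-45)·(-0.13) − (-135)·(-0.41)] / 26775 = -0.001849
h(307293, 4692097) = 221.46 + (+0.001511)·(-270) + (-0.001849)·(145) = 221.46 -0.408 -0.268 = 220.784 m.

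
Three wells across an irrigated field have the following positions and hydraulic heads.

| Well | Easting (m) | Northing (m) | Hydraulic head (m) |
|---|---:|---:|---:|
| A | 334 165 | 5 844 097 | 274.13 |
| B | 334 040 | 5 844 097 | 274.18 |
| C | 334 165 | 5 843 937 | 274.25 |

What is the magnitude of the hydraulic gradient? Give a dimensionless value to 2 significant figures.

0.00085

∂h/∂x = (274.18 − 274.13) / (334040 − 334165) = -0.0004000
∂h/∂y = (274.25 − 274.13) / (5843937 − 5844097) = -0.0007500
|∇h| = √(-0.0004000² + -0.0007500²) = 0.00085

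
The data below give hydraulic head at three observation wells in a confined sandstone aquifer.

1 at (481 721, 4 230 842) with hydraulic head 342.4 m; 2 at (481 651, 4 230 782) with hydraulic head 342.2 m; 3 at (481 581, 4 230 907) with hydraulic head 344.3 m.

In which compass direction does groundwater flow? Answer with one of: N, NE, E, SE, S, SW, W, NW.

SE

With h = a·x + b·y + c and 1 as origin, the differences give:
  (-70)·a + (-60)·b = -0.2
  (-140)·a + 65·b = +1.9
Eliminate b (×65 and ×(-60), subtract): -12950·a = 101.00 → a = ∂h/∂x = -0.007799
Back-substitute: b = ∂h/∂y = +0.01243.
Flow = −∇h = (+0.007799 east, -0.01243 north), which points southeast.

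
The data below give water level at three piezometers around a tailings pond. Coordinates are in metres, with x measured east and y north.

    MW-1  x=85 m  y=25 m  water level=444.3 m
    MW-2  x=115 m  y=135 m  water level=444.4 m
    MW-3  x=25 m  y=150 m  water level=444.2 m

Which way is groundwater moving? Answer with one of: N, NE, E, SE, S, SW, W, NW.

Three-point gradient (reference MW-1): Δ to MW-2 = (30, 110, +0.1), Δ to MW-3 = (-60, 125, -0.1).
∂h/∂x = +0.002271, ∂h/∂y = +0.0002899 (det = 10350).
Flow = −∇h = (-0.002271 east, -0.0002899 north), which points west.

W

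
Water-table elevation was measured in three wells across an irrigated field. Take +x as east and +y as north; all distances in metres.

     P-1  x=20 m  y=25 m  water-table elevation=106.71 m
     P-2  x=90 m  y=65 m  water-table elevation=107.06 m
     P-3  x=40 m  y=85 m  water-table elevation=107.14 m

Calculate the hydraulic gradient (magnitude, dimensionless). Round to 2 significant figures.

0.0069

Three-point gradient (reference P-1): Δ to P-2 = (70, 40, +0.35), Δ to P-3 = (20, 60, +0.43).
∂h/∂x = +0.001118, ∂h/∂y = +0.006794 (det = 3400).
|∇h| = √(0.001118² + 0.006794²) = 0.006885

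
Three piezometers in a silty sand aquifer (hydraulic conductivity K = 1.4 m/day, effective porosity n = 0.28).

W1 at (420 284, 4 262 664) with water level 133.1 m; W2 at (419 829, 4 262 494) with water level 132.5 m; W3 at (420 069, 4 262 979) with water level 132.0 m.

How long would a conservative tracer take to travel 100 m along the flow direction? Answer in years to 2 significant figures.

Taking W1 as reference: W2−W1 = (-455, -170, -0.6); W3−W1 = (-215, 315, -1.1).
Determinant of the coordinate differences = (-455)·315 − (-215)·(-170) = -179875.
∂h/∂x = [(-0.6)·315 − (-1.1)·(-170)] / -179875 = +0.002090
∂h/∂y = [(-455)·(-1.1) − (-215)·(-0.6)] / -179875 = -0.002065
|∇h| = √(0.002090² + -0.002065²) = 0.002938
Seepage velocity v = K·i/n = 1.4 × 0.002938 / 0.28 = 0.01469 m/day.
t = 100 / 0.01469 = 6807 days = 18.6 years.

19 years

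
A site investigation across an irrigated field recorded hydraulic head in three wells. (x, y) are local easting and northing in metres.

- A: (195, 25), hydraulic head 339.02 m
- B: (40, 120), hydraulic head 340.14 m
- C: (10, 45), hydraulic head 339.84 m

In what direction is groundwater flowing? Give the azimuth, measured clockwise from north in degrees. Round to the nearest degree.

145°

Differences from A: to B (Δx, Δy, Δh) = (-155, 95, +1.12); to C = (-185, 20, +0.82).
Determinant of the coordinate differences = (-155)·20 − (-185)·95 = 14475.
∂h/∂x = [(+1.12)·20 − (+0.82)·95] / 14475 = -0.003834
∂h/∂y = [(-155)·(+0.82) − (-185)·(+1.12)] / 14475 = +0.005534
Flow direction (−∇h) has components (+0.003834 E, -0.005534 N).
Azimuth = atan2(E, N) = atan2(+0.003834, -0.005534) = 145.3° ≈ 145°.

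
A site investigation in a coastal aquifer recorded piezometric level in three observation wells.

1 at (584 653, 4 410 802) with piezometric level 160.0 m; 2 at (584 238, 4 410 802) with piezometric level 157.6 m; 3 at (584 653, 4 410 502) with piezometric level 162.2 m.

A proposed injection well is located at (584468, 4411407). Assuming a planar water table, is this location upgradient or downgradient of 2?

downgradient

∂h/∂x = (157.6 − 160.0) / (584238 − 584653) = +0.005783
∂h/∂y = (162.2 − 160.0) / (4410502 − 4410802) = -0.007333
Head at (584468, 4411407) = 160.0 + (+0.005783)·(-185) + (-0.007333)·(605) = 154.49 m.
That is lower than the 157.6 m at 2, so the point is downgradient.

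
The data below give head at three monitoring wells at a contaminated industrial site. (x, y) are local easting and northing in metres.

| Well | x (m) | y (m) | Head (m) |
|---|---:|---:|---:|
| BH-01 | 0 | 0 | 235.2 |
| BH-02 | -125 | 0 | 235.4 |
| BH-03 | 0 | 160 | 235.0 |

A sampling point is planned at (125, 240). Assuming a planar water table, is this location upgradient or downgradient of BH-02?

∂h/∂x = (235.4 − 235.2) / (-125 − 0) = -0.001600
∂h/∂y = (235.0 − 235.2) / (160 − 0) = -0.001250
Head at (125, 240) = 235.2 + (-0.001600)·(125) + (-0.001250)·(240) = 234.70 m.
That is lower than the 235.4 m at BH-02, so the point is downgradient.

downgradient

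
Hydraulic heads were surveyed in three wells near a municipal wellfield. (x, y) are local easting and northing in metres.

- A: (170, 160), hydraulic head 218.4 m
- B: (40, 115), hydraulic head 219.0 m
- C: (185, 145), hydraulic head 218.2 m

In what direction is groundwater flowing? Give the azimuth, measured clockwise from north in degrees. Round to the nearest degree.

133°

Differences from A: to B (Δx, Δy, Δh) = (-130, -45, +0.6); to C = (15, -15, -0.2).
Determinant of the coordinate differences = (-130)·(-15) − 15·(-45) = 2625.
∂h/∂x = [(+0.6)·(-15) − (-0.2)·(-45)] / 2625 = -0.006857
∂h/∂y = [(-130)·(-0.2) − 15·(+0.6)] / 2625 = +0.006476
Flow direction (−∇h) has components (+0.006857 E, -0.006476 N).
Azimuth = atan2(E, N) = atan2(+0.006857, -0.006476) = 133.4° ≈ 133°.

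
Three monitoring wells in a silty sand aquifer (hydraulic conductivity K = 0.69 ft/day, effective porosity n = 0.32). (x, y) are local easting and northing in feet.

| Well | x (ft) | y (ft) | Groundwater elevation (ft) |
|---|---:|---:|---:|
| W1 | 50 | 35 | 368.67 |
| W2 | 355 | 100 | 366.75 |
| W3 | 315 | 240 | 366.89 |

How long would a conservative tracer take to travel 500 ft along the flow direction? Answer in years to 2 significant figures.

Differences from W1: to W2 (Δx, Δy, Δh) = (305, 65, -1.92); to W3 = (265, 205, -1.78).
Solve a·Δx + b·Δy = Δh: det = 305·205 − 265·65 = 45300.
∂h/∂x = [(-1.92)·205 − (-1.78)·65] / 45300 = -0.006135
∂h/∂y = [305·(-1.78) − 265·(-1.92)] / 45300 = -0.0007528
|∇h| = √(-0.006135² + -0.0007528²) = 0.006181
Seepage velocity v = K·i/n = 0.69 × 0.006181 / 0.32 = 0.01333 ft/day.
t = 500 / 0.01333 = 3.751e+04 days = 103 years.

100 years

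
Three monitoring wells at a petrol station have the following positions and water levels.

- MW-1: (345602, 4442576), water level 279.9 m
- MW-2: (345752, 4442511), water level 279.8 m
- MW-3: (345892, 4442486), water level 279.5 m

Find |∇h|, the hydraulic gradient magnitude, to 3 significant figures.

0.00661

Differences from MW-1: to MW-2 (Δx, Δy, Δh) = (150, -65, -0.1); to MW-3 = (290, -90, -0.4).
Solve a·Δx + b·Δy = Δh: det = 150·(-90) − 290·(-65) = 5350.
∂h/∂x = [(-0.1)·(-90) − (-0.4)·(-65)] / 5350 = -0.003178
∂h/∂y = [150·(-0.4) − 290·(-0.1)] / 5350 = -0.005794
|∇h| = √(-0.003178² + -0.005794²) = 0.006608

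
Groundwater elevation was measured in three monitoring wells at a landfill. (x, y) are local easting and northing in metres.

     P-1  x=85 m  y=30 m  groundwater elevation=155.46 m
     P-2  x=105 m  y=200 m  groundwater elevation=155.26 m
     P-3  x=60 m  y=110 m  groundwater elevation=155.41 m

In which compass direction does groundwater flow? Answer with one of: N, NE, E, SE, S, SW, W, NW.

Differences from P-1: to P-2 (Δx, Δy, Δh) = (20, 170, -0.20); to P-3 = (-25, 80, -0.05).
Solve a·Δx + b·Δy = Δh: det = 20·80 − (-25)·170 = 5850.
∂h/∂x = [(-0.20)·80 − (-0.05)·170] / 5850 = -0.001282
∂h/∂y = [20·(-0.05) − (-25)·(-0.20)] / 5850 = -0.001026
Flow = −∇h = (+0.001282 east, +0.001026 north), which points northeast.

NE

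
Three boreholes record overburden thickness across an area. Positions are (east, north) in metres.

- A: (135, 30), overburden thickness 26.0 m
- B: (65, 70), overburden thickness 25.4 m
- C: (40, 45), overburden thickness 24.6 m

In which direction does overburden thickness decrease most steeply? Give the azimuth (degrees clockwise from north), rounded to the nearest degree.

Three-point gradient (reference A): Δ to B = (-70, 40, -0.6), Δ to C = (-95, 15, -1.4).
∂d/∂x = +0.01709, ∂d/∂y = +0.01491 (det = 2750).
Steepest decrease is along −∇f: components (-0.01709 E, -0.01491 N).
Azimuth = atan2(-0.01709, -0.01491) = 228.9° ≈ 229°.

229°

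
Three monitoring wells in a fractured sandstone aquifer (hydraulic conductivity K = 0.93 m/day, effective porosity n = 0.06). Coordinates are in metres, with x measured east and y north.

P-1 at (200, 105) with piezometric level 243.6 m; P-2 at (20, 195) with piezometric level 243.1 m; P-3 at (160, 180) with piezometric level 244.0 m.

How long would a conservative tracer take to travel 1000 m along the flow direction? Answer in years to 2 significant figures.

Taking P-1 as reference: P-2−P-1 = (-180, 90, -0.5); P-3−P-1 = (-40, 75, +0.4).
Determinant of the coordinate differences = (-180)·75 − (-40)·90 = -9900.
∂h/∂x = [(-0.5)·75 − (+0.4)·90] / -9900 = +0.007424
∂h/∂y = [(-180)·(+0.4) − (-40)·(-0.5)] / -9900 = +0.009293
|∇h| = √(0.007424² + 0.009293²) = 0.01189
Seepage velocity v = K·i/n = 0.93 × 0.01189 / 0.06 = 0.1843 m/day.
t = 1000 / 0.1843 = 5426 days = 14.9 years.

15 years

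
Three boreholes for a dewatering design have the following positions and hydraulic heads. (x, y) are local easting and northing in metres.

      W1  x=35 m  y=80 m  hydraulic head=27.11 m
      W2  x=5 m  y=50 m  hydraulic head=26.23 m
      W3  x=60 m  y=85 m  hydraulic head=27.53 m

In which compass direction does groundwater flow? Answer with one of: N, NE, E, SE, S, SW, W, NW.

Differences from W1: to W2 (Δx, Δy, Δh) = (-30, -30, -0.88); to W3 = (25, 5, +0.42).
Determinant of the coordinate differences = (-30)·5 − 25·(-30) = 600.
∂h/∂x = [(-0.88)·5 − (+0.42)·(-30)] / 600 = +0.01367
∂h/∂y = [(-30)·(+0.42) − 25·(-0.88)] / 600 = +0.01567
Flow = −∇h = (-0.01367 east, -0.01567 north), which points southwest.

SW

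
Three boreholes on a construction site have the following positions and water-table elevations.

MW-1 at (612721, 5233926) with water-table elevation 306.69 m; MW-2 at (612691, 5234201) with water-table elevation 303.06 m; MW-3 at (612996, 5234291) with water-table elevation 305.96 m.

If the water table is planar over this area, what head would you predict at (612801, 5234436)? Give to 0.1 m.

301.7 m

With h = a·x + b·y + c and MW-1 as origin, the differences give:
  (-30)·a + 275·b = -3.63
  275·a + 365·b = -0.73
Eliminate b (×365 and ×275, subtract): -86575·a = -1124.200 → a = ∂h/∂x = +0.01299
Back-substitute: b = ∂h/∂y = -0.01178.
h(612801, 5234436) = 306.69 + (+0.01299)·(80) + (-0.01178)·(510) = 306.69 +1.039 -6.010 = 301.719 m.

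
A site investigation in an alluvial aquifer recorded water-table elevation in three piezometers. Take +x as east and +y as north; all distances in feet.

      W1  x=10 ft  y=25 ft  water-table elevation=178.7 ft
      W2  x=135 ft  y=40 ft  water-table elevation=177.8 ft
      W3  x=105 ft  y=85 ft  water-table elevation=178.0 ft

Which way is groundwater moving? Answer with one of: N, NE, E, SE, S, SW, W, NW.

Differences from W1: to W2 (Δx, Δy, Δh) = (125, 15, -0.9); to W3 = (95, 60, -0.7).
Determinant of the coordinate differences = 125·60 − 95·15 = 6075.
∂h/∂x = [(-0.9)·60 − (-0.7)·15] / 6075 = -0.007160
∂h/∂y = [125·(-0.7) − 95·(-0.9)] / 6075 = -0.0003292
Flow = −∇h = (+0.007160 east, +0.0003292 north), which points east.

E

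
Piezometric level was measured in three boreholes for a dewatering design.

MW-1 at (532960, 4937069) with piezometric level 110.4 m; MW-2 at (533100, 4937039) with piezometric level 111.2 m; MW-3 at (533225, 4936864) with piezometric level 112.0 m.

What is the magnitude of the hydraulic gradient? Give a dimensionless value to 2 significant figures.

0.0056

With h = a·x + b·y + c and MW-1 as origin, the differences give:
  140·a + (-30)·b = +0.8
  265·a + (-205)·b = +1.6
Eliminate b (×(-205) and ×(-30), subtract): -20750·a = -116.00 → a = ∂h/∂x = +0.005590
Back-substitute: b = ∂h/∂y = -0.0005783.
|∇h| = √(0.005590² + -0.0005783²) = 0.00562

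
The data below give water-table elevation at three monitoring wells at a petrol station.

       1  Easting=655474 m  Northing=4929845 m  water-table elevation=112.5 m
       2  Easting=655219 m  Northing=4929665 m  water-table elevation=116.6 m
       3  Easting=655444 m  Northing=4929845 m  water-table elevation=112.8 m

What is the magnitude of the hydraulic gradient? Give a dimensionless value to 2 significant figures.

Taking 1 as reference: 2−1 = (-255, -180, +4.1); 3−1 = (-30, 0, +0.3).
Determinant of the coordinate differences = (-255)·0 − (-30)·(-180) = -5400.
∂h/∂x = [(+4.1)·0 − (+0.3)·(-180)] / -5400 = -0.010000
∂h/∂y = [(-255)·(+0.3) − (-30)·(+4.1)] / -5400 = -0.008611
|∇h| = √(-0.010000² + -0.008611²) = 0.0132

0.013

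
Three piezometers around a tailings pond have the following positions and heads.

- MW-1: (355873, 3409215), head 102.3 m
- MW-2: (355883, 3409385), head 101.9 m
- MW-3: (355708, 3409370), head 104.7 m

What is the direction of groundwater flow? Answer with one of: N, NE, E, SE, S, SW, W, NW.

With h = a·x + b·y + c and MW-1 as origin, the differences give:
  10·a + 170·b = -0.4
  (-165)·a + 155·b = +2.4
Eliminate b (×155 and ×170, subtract): 29600·a = -470.00 → a = ∂h/∂x = -0.01588
Back-substitute: b = ∂h/∂y = -0.001419.
Flow = −∇h = (+0.01588 east, +0.001419 north), which points east.

E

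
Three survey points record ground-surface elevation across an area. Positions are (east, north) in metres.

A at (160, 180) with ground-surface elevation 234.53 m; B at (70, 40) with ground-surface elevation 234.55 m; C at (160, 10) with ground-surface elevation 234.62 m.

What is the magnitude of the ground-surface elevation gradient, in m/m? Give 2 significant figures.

Differences from A: to B (Δx, Δy, Δh) = (-90, -140, +0.02); to C = (0, -170, +0.09).
Solve a·Δx + b·Δy = Δz: det = (-90)·(-170) − 0·(-140) = 15300.
∂z/∂x = [(+0.02)·(-170) − (+0.09)·(-140)] / 15300 = +0.0006013
∂z/∂y = [(-90)·(+0.09) − 0·(+0.02)] / 15300 = -0.0005294
|∇f| = √(0.0006013² + -0.0005294²) = 0.0008011 m/m

0.00080 m/m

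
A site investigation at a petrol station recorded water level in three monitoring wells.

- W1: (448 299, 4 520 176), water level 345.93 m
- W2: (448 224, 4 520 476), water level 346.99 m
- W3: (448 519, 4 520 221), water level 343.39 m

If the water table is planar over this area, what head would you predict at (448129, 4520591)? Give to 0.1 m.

348.2 m

With h = a·x + b·y + c and W1 as origin, the differences give:
  (-75)·a + 300·b = +1.06
  220·a + 45·b = -2.54
Eliminate b (×45 and ×300, subtract): -69375·a = 809.700 → a = ∂h/∂x = -0.01167
Back-substitute: b = ∂h/∂y = +0.0006155.
h(448129, 4520591) = 345.93 + (-0.01167)·(-170) + (+0.0006155)·(415) = 345.93 +1.984 +0.255 = 348.170 m.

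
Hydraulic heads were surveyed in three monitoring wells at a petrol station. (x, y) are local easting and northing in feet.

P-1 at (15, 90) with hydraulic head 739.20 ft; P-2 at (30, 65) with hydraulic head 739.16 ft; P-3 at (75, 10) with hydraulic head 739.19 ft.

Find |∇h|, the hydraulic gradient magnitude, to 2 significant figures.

Differences from P-1: to P-2 (Δx, Δy, Δh) = (15, -25, -0.04); to P-3 = (60, -80, -0.01).
Solve a·Δx + b·Δy = Δh: det = 15·(-80) − 60·(-25) = 300.
∂h/∂x = [(-0.04)·(-80) − (-0.01)·(-25)] / 300 = +0.009833
∂h/∂y = [15·(-0.01) − 60·(-0.04)] / 300 = +0.007500
|∇h| = √(0.009833² + 0.007500²) = 0.01237

0.012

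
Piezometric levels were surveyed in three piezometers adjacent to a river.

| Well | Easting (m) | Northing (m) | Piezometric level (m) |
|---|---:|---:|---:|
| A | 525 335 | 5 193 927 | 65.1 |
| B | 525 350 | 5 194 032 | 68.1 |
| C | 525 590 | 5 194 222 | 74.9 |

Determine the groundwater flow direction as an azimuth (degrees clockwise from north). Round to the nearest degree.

Differences from A: to B (Δx, Δy, Δh) = (15, 105, +3.0); to C = (255, 295, +9.8).
Determinant of the coordinate differences = 15·295 − 255·105 = -22350.
∂h/∂x = [(+3.0)·295 − (+9.8)·105] / -22350 = +0.006443
∂h/∂y = [15·(+9.8) − 255·(+3.0)] / -22350 = +0.02765
Flow direction (−∇h) has components (-0.006443 E, -0.02765 N).
Azimuth = atan2(E, N) = atan2(-0.006443, -0.02765) = 193.1° ≈ 193°.

193°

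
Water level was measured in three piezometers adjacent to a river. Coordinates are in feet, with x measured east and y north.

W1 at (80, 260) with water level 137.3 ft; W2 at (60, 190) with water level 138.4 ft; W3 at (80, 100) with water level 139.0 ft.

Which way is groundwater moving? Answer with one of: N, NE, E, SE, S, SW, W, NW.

Differences from W1: to W2 (Δx, Δy, Δh) = (-20, -70, +1.1); to W3 = (0, -160, +1.7).
Determinant of the coordinate differences = (-20)·(-160) − 0·(-70) = 3200.
∂h/∂x = [(+1.1)·(-160) − (+1.7)·(-70)] / 3200 = -0.01781
∂h/∂y = [(-20)·(+1.7) − 0·(+1.1)] / 3200 = -0.01062
Flow = −∇h = (+0.01781 east, +0.01062 north), which points northeast.

NE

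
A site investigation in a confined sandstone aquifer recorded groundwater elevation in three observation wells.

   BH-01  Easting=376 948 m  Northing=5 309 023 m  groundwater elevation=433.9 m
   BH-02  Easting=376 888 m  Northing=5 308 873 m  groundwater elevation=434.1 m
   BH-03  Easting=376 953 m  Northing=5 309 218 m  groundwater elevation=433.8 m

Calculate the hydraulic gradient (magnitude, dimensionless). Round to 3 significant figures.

Three-point gradient (reference BH-01): Δ to BH-02 = (-60, -150, +0.2), Δ to BH-03 = (5, 195, -0.1).
∂h/∂x = -0.002192, ∂h/∂y = -0.0004566 (det = -10950).
|∇h| = √(-0.002192² + -0.0004566²) = 0.002239

0.00224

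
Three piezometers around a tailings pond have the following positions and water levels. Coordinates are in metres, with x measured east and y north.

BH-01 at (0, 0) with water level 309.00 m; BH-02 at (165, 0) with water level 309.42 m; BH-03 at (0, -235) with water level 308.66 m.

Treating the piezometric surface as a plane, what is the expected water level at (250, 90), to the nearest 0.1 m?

309.8 m

∂h/∂x = (309.42 − 309.00) / (165 − 0) = +0.002545
∂h/∂y = (308.66 − 309.00) / (-235 − 0) = +0.001447
h(250, 90) = 309.00 + (+0.002545)·(250) + (+0.001447)·(90) = 309.00 +0.636 +0.130 = 309.767 m.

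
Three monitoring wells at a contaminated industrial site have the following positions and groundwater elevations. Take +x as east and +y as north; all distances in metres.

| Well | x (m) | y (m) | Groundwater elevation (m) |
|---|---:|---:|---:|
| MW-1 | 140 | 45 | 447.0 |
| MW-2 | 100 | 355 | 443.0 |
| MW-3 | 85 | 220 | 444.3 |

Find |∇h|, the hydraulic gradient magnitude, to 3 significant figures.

0.0176

With h = a·x + b·y + c and MW-1 as origin, the differences give:
  (-40)·a + 310·b = -4.0
  (-55)·a + 175·b = -2.7
Eliminate b (×175 and ×310, subtract): 10050·a = 137.00 → a = ∂h/∂x = +0.01363
Back-substitute: b = ∂h/∂y = -0.01114.
|∇h| = √(0.01363² + -0.01114²) = 0.0176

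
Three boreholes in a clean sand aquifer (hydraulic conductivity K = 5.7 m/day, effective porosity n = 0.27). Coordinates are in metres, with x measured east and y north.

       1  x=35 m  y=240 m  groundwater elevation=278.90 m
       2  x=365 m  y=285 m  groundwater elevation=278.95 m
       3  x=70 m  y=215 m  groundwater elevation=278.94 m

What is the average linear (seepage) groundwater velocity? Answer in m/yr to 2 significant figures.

Taking 1 as reference: 2−1 = (330, 45, +0.05); 3−1 = (35, -25, +0.04).
Solve a·Δx + b·Δy = Δh: det = 330·(-25) − 35·45 = -9825.
∂h/∂x = [(+0.05)·(-25) − (+0.04)·45] / -9825 = +0.0003104
∂h/∂y = [330·(+0.04) − 35·(+0.05)] / -9825 = -0.001165
|∇h| = √(0.0003104² + -0.001165²) = 0.001206
Seepage velocity v = K·i/n = 5.7 × 0.001206 / 0.27 = 0.02546 m/day = 9.299 m/yr.

9.3 m/yr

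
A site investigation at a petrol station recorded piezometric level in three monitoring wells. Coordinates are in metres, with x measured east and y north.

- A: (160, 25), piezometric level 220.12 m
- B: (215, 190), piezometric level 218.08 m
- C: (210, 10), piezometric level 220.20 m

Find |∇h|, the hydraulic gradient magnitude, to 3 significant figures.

Three-point gradient (reference A): Δ to B = (55, 165, -2.04), Δ to C = (50, -15, +0.08).
∂h/∂x = -0.001917, ∂h/∂y = -0.01172 (det = -9075).
|∇h| = √(-0.001917² + -0.01172²) = 0.01188

0.0119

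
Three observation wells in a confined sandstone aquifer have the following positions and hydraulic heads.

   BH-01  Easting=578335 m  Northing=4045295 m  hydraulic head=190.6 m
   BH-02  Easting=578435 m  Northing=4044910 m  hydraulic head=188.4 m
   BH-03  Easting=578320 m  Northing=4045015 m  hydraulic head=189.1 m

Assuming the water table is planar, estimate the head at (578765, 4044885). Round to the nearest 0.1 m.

187.9 m

Taking BH-01 as reference: BH-02−BH-01 = (100, -385, -2.2); BH-03−BH-01 = (-15, -280, -1.5).
Solve a·Δx + b·Δy = Δh: det = 100·(-280) − (-15)·(-385) = -33775.
∂h/∂x = [(-2.2)·(-280) − (-1.5)·(-385)] / -33775 = -0.001140
∂h/∂y = [100·(-1.5) − (-15)·(-2.2)] / -33775 = +0.005418
h(578765, 4044885) = 190.6 + (-0.001140)·(430) + (+0.005418)·(-410) = 190.6 -0.490 -2.221 = 187.888 m.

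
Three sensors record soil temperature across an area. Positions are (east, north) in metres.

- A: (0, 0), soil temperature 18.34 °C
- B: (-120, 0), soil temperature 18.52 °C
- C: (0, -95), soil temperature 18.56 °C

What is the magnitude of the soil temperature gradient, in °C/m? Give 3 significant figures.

0.00276 °C/m

∂T/∂x = (18.52 − 18.34) / (-120 − 0) = -0.001500
∂T/∂y = (18.56 − 18.34) / (-95 − 0) = -0.002316
|∇f| = √(-0.001500² + -0.002316²) = 0.002759 °C/m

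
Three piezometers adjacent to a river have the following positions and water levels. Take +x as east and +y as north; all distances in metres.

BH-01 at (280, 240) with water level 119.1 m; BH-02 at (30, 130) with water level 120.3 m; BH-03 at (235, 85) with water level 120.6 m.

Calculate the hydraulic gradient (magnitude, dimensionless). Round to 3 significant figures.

Taking BH-01 as reference: BH-02−BH-01 = (-250, -110, +1.2); BH-03−BH-01 = (-45, -155, +1.5).
Solve a·Δx + b·Δy = Δh: det = (-250)·(-155) − (-45)·(-110) = 33800.
∂h/∂x = [(+1.2)·(-155) − (+1.5)·(-110)] / 33800 = -0.0006213
∂h/∂y = [(-250)·(+1.5) − (-45)·(+1.2)] / 33800 = -0.009497
|∇h| = √(-0.0006213² + -0.009497²) = 0.009517

0.00952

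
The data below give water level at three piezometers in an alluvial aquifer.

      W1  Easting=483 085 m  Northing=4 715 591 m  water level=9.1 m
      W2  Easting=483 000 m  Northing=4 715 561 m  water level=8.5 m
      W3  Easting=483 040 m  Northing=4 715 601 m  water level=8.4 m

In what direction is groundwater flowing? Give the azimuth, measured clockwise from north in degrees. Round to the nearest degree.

320°

Differences from W1: to W2 (Δx, Δy, Δh) = (-85, -30, -0.6); to W3 = (-45, 10, -0.7).
Determinant of the coordinate differences = (-85)·10 − (-45)·(-30) = -2200.
∂h/∂x = [(-0.6)·10 − (-0.7)·(-30)] / -2200 = +0.01227
∂h/∂y = [(-85)·(-0.7) − (-45)·(-0.6)] / -2200 = -0.01477
Flow direction (−∇h) has components (-0.01227 E, +0.01477 N).
Azimuth = atan2(E, N) = atan2(-0.01227, +0.01477) = 320.3° ≈ 320°.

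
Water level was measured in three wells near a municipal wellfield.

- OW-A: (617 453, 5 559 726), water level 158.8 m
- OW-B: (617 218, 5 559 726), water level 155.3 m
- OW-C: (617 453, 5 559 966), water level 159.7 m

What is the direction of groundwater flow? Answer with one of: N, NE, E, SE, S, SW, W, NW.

W

∂h/∂x = (155.3 − 158.8) / (617218 − 617453) = +0.01489
∂h/∂y = (159.7 − 158.8) / (5559966 − 5559726) = +0.003750
Flow = −∇h = (-0.01489 east, -0.003750 north), which points west.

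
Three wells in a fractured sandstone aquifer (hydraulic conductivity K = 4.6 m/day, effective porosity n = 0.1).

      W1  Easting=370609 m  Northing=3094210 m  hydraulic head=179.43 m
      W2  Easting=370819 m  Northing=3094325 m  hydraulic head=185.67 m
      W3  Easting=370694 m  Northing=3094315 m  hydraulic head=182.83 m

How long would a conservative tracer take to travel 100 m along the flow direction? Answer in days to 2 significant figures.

83 days

With h = a·x + b·y + c and W1 as origin, the differences give:
  210·a + 115·b = +6.24
  85·a + 105·b = +3.40
Eliminate b (×105 and ×115, subtract): 12275·a = 264.200 → a = ∂h/∂x = +0.02152
Back-substitute: b = ∂h/∂y = +0.01496.
|∇h| = √(0.02152² + 0.01496²) = 0.02621
Seepage velocity v = K·i/n = 4.6 × 0.02621 / 0.1 = 1.206 m/day.
t = 100 / 1.206 = 82.92 days.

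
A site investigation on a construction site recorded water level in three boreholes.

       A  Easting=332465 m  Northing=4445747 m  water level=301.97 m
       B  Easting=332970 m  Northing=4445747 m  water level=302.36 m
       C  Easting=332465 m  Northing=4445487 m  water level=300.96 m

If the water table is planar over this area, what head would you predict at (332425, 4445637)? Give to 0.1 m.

301.5 m

∂h/∂x = (302.36 − 301.97) / (332970 − 332465) = +0.0007723
∂h/∂y = (300.96 − 301.97) / (4445487 − 4445747) = +0.003885
h(332425, 4445637) = 301.97 + (+0.0007723)·(-40) + (+0.003885)·(-110) = 301.97 -0.031 -0.427 = 301.512 m.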